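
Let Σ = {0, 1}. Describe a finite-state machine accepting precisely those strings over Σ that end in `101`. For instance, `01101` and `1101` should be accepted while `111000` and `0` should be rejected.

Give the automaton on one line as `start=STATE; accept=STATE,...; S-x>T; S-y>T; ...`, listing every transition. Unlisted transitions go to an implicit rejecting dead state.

start=q0; accept=q3; q0-0>q0; q0-1>q1; q1-0>q2; q1-1>q1; q2-0>q0; q2-1>q3; q3-0>q2; q3-1>q1

Let each state record the length of the longest suffix of the input read so far that is also a prefix of `101`. q1 means the last symbol is `1`; q2 means the last 2 symbols are `10`; q3 means the last 3 symbols are `101`. Accept only at q3, where the string currently ends in `101`.
With 4 states:
        0   1  
>  q0   q0  q1 
   q1   q2  q1 
   q2   q0  q3 
 * q3   q2  q1 
(> = start, * = accepting)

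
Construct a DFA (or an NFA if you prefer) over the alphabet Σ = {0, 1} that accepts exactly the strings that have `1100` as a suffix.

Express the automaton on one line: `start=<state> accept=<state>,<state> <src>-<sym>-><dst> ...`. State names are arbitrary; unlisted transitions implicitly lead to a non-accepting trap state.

start=A accept=E A-0->A A-1->B B-0->A B-1->C C-0->D C-1->C D-0->E D-1->B E-0->A E-1->B

Let each state record the length of the longest suffix of the input read so far that is also a prefix of `1100`. B means the last symbol is `1`; C means the last 2 symbols are `11`; D means the last 3 symbols are `110`; E means the last 4 symbols are `1100`. Accept only at E, where the string currently ends in `1100`.
       0  1 
>  A   A  B 
   B   A  C 
   C   D  C 
   D   E  B 
 * E   A  B 
(> = start, * = accepting)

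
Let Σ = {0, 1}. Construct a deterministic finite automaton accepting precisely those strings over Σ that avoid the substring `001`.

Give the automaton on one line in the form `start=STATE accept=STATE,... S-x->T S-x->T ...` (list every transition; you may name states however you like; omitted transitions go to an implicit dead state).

start=S0 accept=S0,S1,S2 S0-0->S1 S0-1->S0 S1-0->S2 S1-1->S0 S2-0->S2 S2-1->S3 S3-0->S3 S3-1->S3

This is the complement of 'contains `001`'. Use the same substring-matching states — S0 through S3 holding how much of `001` has just been matched — but flip the accepting set: everything except the trap S3 accepts.
With 4 states:
        0   1  
>* S0   S1  S0 
 * S1   S2  S0 
 * S2   S2  S3 
   S3   S3  S3 
(> = start, * = accepting)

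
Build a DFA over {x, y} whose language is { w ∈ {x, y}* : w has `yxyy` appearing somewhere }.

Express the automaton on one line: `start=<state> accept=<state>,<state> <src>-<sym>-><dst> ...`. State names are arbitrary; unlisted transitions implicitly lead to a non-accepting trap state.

Track how much of `yxyy` has been matched so far: state s0 is no progress, s4 is the absorbing accept state reached once `yxyy` has occurred. Intermediate states record partial matches; on a mismatch, fall back to the longest reusable overlap.
5 states suffice.
        x   y  
>  s0   s0  s1 
   s1   s2  s1 
   s2   s0  s3 
   s3   s2  s4 
 * s4   s4  s4 
(> = start, * = accepting)

start=s0 accept=s4 s0-x->s0 s0-y->s1 s1-x->s2 s1-y->s1 s2-x->s0 s2-y->s3 s3-x->s2 s3-y->s4 s4-x->s4 s4-y->s4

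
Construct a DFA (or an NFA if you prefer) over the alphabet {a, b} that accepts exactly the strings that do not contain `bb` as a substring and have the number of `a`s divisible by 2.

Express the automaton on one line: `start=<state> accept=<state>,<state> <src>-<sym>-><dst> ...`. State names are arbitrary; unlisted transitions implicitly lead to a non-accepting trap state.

Handle the two conditions separately and then intersect. One (3 states) tracks partial matches of the forbidden pattern `bb`; the other (2 states) tracks the count of `a`s modulo 2. Each combined state is a pair, one component from each; accept when both components accept. After merging equivalent states the machine shrinks.
A 5-state machine:
        a   b  
>* q0   q1  q2 
   q1   q0  q3 
 * q2   q1  q4 
   q3   q0  q4 
   q4   q4  q4 
(> = start, * = accepting)

start=q0 accept=q0,q2 q0-a->q1 q0-b->q2 q1-a->q0 q1-b->q3 q2-a->q1 q2-b->q4 q3-a->q0 q3-b->q4 q4-a->q4 q4-b->q4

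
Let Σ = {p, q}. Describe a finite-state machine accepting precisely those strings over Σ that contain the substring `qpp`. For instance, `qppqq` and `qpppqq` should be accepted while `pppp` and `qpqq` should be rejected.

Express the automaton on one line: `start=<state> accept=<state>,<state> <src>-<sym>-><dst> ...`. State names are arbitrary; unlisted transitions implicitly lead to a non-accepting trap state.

Track how much of `qpp` has been matched so far: state s0 is no progress, s3 is the absorbing accept state reached once `qpp` has occurred. Intermediate states record partial matches; on a mismatch, fall back to the longest reusable overlap.
4 states suffice.
        p   q  
>  s0   s0  s1 
   s1   s2  s1 
   s2   s3  s1 
 * s3   s3  s3 
(> = start, * = accepting)

start=s0 accept=s3 s0-p->s0 s0-q->s1 s1-p->s2 s1-q->s1 s2-p->s3 s2-q->s1 s3-p->s3 s3-q->s3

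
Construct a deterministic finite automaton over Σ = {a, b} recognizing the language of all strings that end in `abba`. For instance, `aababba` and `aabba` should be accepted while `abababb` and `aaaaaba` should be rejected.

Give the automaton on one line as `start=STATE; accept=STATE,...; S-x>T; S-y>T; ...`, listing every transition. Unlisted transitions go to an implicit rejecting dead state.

Let each state record the length of the longest suffix of the input read so far that is also a prefix of `abba`. S1 means the last symbol is `a`; S2 means the last 2 symbols are `ab`; S3 means the last 3 symbols are `abb`; S4 means the last 4 symbols are `abba`. Accept only at S4, where the string currently ends in `abba`.
        a   b  
>  S0   S1  S0 
   S1   S1  S2 
   S2   S1  S3 
   S3   S4  S0 
 * S4   S1  S2 
(> = start, * = accepting)

start=S0; accept=S4; S0-a>S1; S0-b>S0; S1-a>S1; S1-b>S2; S2-a>S1; S2-b>S3; S3-a>S4; S3-b>S0; S4-a>S1; S4-b>S2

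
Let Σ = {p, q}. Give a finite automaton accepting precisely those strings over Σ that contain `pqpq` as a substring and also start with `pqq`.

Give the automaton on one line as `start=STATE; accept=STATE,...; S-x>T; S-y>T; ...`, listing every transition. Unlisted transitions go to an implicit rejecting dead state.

start=S0; accept=S12; S0-p>S1; S0-q>S2; S1-p>S3; S1-q>S4; S2-p>S3; S2-q>S2; S3-p>S3; S3-q>S5; S4-p>S6; S4-q>S7; S5-p>S6; S5-q>S2; S6-p>S3; S6-q>S8; S7-p>S9; S7-q>S7; S8-p>S8; S8-q>S8; S9-p>S9; S9-q>S10; S10-p>S11; S10-q>S7; S11-p>S9; S11-q>S12; S12-p>S12; S12-q>S12

Run two small machines in parallel and take their product. The first has 5 states tracking whether and how much of `pqpq` has been seen; the second has 5 states tracking whether the input so far still matches the prefix `pqq`. A product state is a pair (one from each), accepting exactly when both do.
          p    q  
>  S0     S1   S2 
   S1     S3   S4 
   S2     S3   S2 
   S3     S3   S5 
   S4     S6   S7 
   S5     S6   S2 
   S6     S3   S8 
   S7     S9   S7 
   S8     S8   S8 
   S9     S9  S10 
   S10   S11   S7 
   S11    S9  S12 
 * S12   S12  S12 
(> = start, * = accepting)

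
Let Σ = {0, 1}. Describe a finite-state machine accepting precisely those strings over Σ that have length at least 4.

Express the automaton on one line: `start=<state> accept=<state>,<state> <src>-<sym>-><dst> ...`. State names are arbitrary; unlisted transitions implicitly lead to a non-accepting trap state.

Count input length up to 5: every symbol moves from S0 toward S5, which means 'more than 4' and absorbs. Accept from {S4, S5}.
With 6 states:
        0   1  
>  S0   S1  S1 
   S1   S2  S2 
   S2   S3  S3 
   S3   S4  S4 
 * S4   S5  S5 
 * S5   S5  S5 
(> = start, * = accepting)

start=S0 accept=S4,S5 S0-0->S1 S0-1->S1 S1-0->S2 S1-1->S2 S2-0->S3 S2-1->S3 S3-0->S4 S3-1->S4 S4-0->S5 S4-1->S5 S5-0->S5 S5-1->S5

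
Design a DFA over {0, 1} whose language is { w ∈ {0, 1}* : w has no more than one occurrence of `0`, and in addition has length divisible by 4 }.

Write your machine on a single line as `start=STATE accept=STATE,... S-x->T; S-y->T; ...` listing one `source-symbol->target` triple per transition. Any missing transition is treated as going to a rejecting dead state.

start=S0; accept=S0,S8; S0-0->S1; S0-1->S2; S1-0->S3; S1-1->S4; S2-0->S4; S2-1->S5; S3-0->S3; S3-1->S3; S4-0->S3; S4-1->S6; S5-0->S6; S5-1->S7; S6-0->S3; S6-1->S8; S7-0->S8; S7-1->S0; S8-0->S3; S8-1->S1

Handle the two conditions separately and then intersect. The first has 3 states tracking the count of `0`s, saturating at 2; the second has 4 states tracking the input length modulo 4. A product state is a pair (one from each), accepting exactly when both do. Equivalent product states are then merged.
9 states suffice.
        0   1  
>* S0   S1  S2 
   S1   S3  S4 
   S2   S4  S5 
   S3   S3  S3 
   S4   S3  S6 
   S5   S6  S7 
   S6   S3  S8 
   S7   S8  S0 
 * S8   S3  S1 
(> = start, * = accepting)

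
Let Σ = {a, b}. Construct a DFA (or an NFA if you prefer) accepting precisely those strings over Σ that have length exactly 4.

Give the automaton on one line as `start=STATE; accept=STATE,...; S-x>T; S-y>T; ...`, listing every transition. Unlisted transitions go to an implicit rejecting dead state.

Count input length up to 5: every symbol moves from q0 toward q5, which means 'more than 4' and absorbs. Accept from {q4}.
A 6-state machine:
        a   b  
>  q0   q1  q1 
   q1   q2  q2 
   q2   q3  q3 
   q3   q4  q4 
 * q4   q5  q5 
   q5   q5  q5 
(> = start, * = accepting)

start=q0; accept=q4; q0-a>q1; q0-b>q1; q1-a>q2; q1-b>q2; q2-a>q3; q2-b>q3; q3-a>q4; q3-b>q4; q4-a>q5; q4-b>q5; q5-a>q5; q5-b>q5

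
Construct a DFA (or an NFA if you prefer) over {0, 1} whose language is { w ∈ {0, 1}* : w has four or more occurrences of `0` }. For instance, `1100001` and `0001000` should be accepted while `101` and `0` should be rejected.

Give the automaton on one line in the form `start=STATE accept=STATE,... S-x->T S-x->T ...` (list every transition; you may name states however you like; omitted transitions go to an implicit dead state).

Count `0`s, saturating at 5: states q0 through q4 mean 0 through 4 `0`s seen; q5 means more than 4. Each `0` increments (capped at q5); other symbols loop. Accept from {q4, q5}.
With 6 states:
        0   1  
>  q0   q1  q0 
   q1   q2  q1 
   q2   q3  q2 
   q3   q4  q3 
 * q4   q5  q4 
 * q5   q5  q5 
(> = start, * = accepting)

start=q0 accept=q4,q5 q0-0->q1 q0-1->q0 q1-0->q2 q1-1->q1 q2-0->q3 q2-1->q2 q3-0->q4 q3-1->q3 q4-0->q5 q4-1->q4 q5-0->q5 q5-1->q5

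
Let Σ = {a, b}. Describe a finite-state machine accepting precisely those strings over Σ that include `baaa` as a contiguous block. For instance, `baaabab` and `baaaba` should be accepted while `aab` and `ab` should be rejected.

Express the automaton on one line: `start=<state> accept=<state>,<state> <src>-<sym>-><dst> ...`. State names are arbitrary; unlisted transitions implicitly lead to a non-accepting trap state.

start=q0 accept=q4 q0-a->q0 q0-b->q1 q1-a->q2 q1-b->q1 q2-a->q3 q2-b->q1 q3-a->q4 q3-b->q1 q4-a->q4 q4-b->q4

Track how much of `baaa` has been matched so far: state q0 is no progress, q4 is the absorbing accept state reached once `baaa` has occurred. Intermediate states record partial matches; on a mismatch, fall back to the longest reusable overlap.
        a   b  
>  q0   q0  q1 
   q1   q2  q1 
   q2   q3  q1 
   q3   q4  q1 
 * q4   q4  q4 
(> = start, * = accepting)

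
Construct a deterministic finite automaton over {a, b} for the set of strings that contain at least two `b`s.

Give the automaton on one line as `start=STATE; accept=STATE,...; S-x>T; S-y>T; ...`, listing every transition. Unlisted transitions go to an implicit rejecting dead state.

start=s0; accept=s2,s3; s0-a>s0; s0-b>s1; s1-a>s1; s1-b>s2; s2-a>s2; s2-b>s3; s3-a>s3; s3-b>s3

Only the number of `b`s matters, and only up to 3. Make a chain s0 → s1 → s2 → s3 advanced by each `b` (with s3 absorbing); every other symbol self-loops. The accepting set is {s2, s3}.
With 4 states:
        a   b  
>  s0   s0  s1 
   s1   s1  s2 
 * s2   s2  s3 
 * s3   s3  s3 
(> = start, * = accepting)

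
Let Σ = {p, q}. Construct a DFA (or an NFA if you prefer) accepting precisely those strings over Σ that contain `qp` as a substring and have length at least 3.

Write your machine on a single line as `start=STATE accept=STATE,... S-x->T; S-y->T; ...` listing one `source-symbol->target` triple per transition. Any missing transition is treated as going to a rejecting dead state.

start=S0; accept=S8,S11; S0-p->S1; S0-q->S2; S1-p->S3; S1-q->S4; S2-p->S5; S2-q->S4; S3-p->S6; S3-q->S7; S4-p->S8; S4-q->S7; S5-p->S8; S5-q->S8; S6-p->S9; S6-q->S10; S7-p->S11; S7-q->S10; S8-p->S11; S8-q->S11; S9-p->S9; S9-q->S10; S10-p->S11; S10-q->S10; S11-p->S11; S11-q->S11

Build one automaton per condition and run them in lockstep. One (3 states) tracks whether and how much of `qp` has been seen; the other (5 states) tracks the input length, saturating at 4. Each combined state is a pair, one component from each; accept when both components accept.
          p    q  
>  S0     S1   S2 
   S1     S3   S4 
   S2     S5   S4 
   S3     S6   S7 
   S4     S8   S7 
   S5     S8   S8 
   S6     S9  S10 
   S7    S11  S10 
 * S8    S11  S11 
   S9     S9  S10 
   S10   S11  S10 
 * S11   S11  S11 
(> = start, * = accepting)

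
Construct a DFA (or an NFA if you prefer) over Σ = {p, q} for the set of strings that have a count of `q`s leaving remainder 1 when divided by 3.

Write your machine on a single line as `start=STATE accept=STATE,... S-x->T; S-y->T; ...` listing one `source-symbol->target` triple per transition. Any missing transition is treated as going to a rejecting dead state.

The only thing that matters is how many `q`s have appeared, reduced mod 3. Use one state per residue: S0 for 0, …, S2 for 2. Reading `q` moves to the next residue; anything else stays put. S1 is accepting.
        p   q  
>  S0   S0  S1 
 * S1   S1  S2 
   S2   S2  S0 
(> = start, * = accepting)

start=S0; accept=S1; S0-p->S0; S0-q->S1; S1-p->S1; S1-q->S2; S2-p->S2; S2-q->S0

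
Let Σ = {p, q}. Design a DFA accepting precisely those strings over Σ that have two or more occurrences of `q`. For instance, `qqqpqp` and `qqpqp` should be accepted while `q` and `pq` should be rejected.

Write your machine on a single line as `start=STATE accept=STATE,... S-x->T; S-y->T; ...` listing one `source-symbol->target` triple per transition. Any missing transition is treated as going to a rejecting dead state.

Count `q`s, saturating at 3: states S0 through S2 mean 0 through 2 `q`s seen; S3 means more than 2. Each `q` increments (capped at S3); other symbols loop. Accept from {S2, S3}.
With 4 states:
        p   q  
>  S0   S0  S1 
   S1   S1  S2 
 * S2   S2  S3 
 * S3   S3  S3 
(> = start, * = accepting)

start=S0; accept=S2,S3; S0-p->S0; S0-q->S1; S1-p->S1; S1-q->S2; S2-p->S2; S2-q->S3; S3-p->S3; S3-q->S3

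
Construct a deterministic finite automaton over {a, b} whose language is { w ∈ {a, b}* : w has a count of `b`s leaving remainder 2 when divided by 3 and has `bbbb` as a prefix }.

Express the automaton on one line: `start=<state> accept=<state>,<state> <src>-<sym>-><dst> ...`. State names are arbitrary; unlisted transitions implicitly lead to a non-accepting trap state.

Run two small machines in parallel and take their product. One (3 states) tracks the count of `b`s modulo 3; the other (6 states) tracks whether the input so far still matches the prefix `bbbb`. Each combined state is a pair, one component from each; accept when both components accept.
A 10-state machine:
        a   b  
>  q0   q1  q2 
   q1   q1  q3 
   q2   q3  q4 
   q3   q3  q5 
   q4   q5  q6 
   q5   q5  q1 
   q6   q1  q7 
   q7   q7  q8 
 * q8   q8  q9 
   q9   q9  q7 
(> = start, * = accepting)

start=q0 accept=q8 q0-a->q1 q0-b->q2 q1-a->q1 q1-b->q3 q2-a->q3 q2-b->q4 q3-a->q3 q3-b->q5 q4-a->q5 q4-b->q6 q5-a->q5 q5-b->q1 q6-a->q1 q6-b->q7 q7-a->q7 q7-b->q8 q8-a->q8 q8-b->q9 q9-a->q9 q9-b->q7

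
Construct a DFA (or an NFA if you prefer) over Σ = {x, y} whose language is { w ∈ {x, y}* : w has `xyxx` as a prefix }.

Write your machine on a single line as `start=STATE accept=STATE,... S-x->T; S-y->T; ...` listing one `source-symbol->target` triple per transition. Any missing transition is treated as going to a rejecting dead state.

start=q0; accept=q4; q0-x->q1; q0-y->q5; q1-x->q5; q1-y->q2; q2-x->q3; q2-y->q5; q3-x->q4; q3-y->q5; q4-x->q4; q4-y->q4; q5-x->q5; q5-y->q5

Check the first 4 symbols one by one: q0 through q3 record how many have matched `xyxx` so far; any wrong symbol goes to the dead state q5. After all 4 match we enter the accepting sink q4.
6 states suffice.
        x   y  
>  q0   q1  q5 
   q1   q5  q2 
   q2   q3  q5 
   q3   q4  q5 
 * q4   q4  q4 
   q5   q5  q5 
(> = start, * = accepting)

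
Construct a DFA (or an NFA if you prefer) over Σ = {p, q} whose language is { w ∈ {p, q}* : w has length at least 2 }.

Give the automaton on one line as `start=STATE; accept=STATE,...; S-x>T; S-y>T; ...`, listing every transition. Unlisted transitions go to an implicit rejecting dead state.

We only need to distinguish lengths 0, 1, …, 2, and '>2'. Chain S0 → S1 → S2 → S3 on every symbol, with S3 looping. Accepting states: {S2, S3}.
4 states suffice.
        p   q  
>  S0   S1  S1 
   S1   S2  S2 
 * S2   S3  S3 
 * S3   S3  S3 
(> = start, * = accepting)

start=S0; accept=S2,S3; S0-p>S1; S0-q>S1; S1-p>S2; S1-q>S2; S2-p>S3; S2-q>S3; S3-p>S3; S3-q>S3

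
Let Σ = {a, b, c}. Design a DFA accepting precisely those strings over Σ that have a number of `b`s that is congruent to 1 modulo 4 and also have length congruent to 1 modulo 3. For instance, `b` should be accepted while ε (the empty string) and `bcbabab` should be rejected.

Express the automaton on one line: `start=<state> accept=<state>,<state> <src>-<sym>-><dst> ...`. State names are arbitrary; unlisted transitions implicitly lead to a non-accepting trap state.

Run two small machines in parallel and take their product. The first has 4 states tracking the count of `b`s modulo 4; the second has 3 states tracking the input length modulo 3. A product state is a pair (one from each), accepting exactly when both do.
          a    b    c  
>  q0     q1   q2   q1 
   q1     q3   q4   q3 
 * q2     q4   q5   q4 
   q3     q0   q6   q0 
   q4     q6   q7   q6 
   q5     q7   q8   q7 
   q6     q2   q9   q2 
   q7     q9  q10   q9 
   q8    q10   q1  q10 
   q9     q5  q11   q5 
   q10   q11   q3  q11 
   q11    q8   q0   q8 
(> = start, * = accepting)

start=q0 accept=q2 q0-a->q1 q0-b->q2 q0-c->q1 q1-a->q3 q1-b->q4 q1-c->q3 q2-a->q4 q2-b->q5 q2-c->q4 q3-a->q0 q3-b->q6 q3-c->q0 q4-a->q6 q4-b->q7 q4-c->q6 q5-a->q7 q5-b->q8 q5-c->q7 q6-a->q2 q6-b->q9 q6-c->q2 q7-a->q9 q7-b->q10 q7-c->q9 q8-a->q10 q8-b->q1 q8-c->q10 q9-a->q5 q9-b->q11 q9-c->q5 q10-a->q11 q10-b->q3 q10-c->q11 q11-a->q8 q11-b->q0 q11-c->q8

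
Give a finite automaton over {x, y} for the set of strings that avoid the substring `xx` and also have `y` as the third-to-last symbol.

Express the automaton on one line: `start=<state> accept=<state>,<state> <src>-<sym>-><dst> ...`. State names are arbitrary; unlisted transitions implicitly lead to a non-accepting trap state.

Handle the two conditions separately and then intersect. One (3 states) tracks partial matches of the forbidden pattern `xx`; the other (15 states) tracks the last 3 symbols read. Each combined state is a pair, one component from each; accept when both components accept. After merging equivalent states the machine shrinks.
9 states suffice.
        x   y  
>  q0   q1  q2 
   q1   q3  q2 
   q2   q4  q5 
   q3   q3  q3 
   q4   q3  q6 
   q5   q7  q8 
 * q6   q4  q5 
 * q7   q3  q6 
 * q8   q7  q8 
(> = start, * = accepting)

start=q0 accept=q6,q7,q8 q0-x->q1 q0-y->q2 q1-x->q3 q1-y->q2 q2-x->q4 q2-y->q5 q3-x->q3 q3-y->q3 q4-x->q3 q4-y->q6 q5-x->q7 q5-y->q8 q6-x->q4 q6-y->q5 q7-x->q3 q7-y->q6 q8-x->q7 q8-y->q8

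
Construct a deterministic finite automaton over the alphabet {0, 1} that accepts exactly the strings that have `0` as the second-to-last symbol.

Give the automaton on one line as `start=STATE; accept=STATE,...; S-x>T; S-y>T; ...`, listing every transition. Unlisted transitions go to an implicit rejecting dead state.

start=s0; accept=s3,s4; s0-0>s1; s0-1>s2; s1-0>s3; s1-1>s4; s2-0>s5; s2-1>s6; s3-0>s3; s3-1>s4; s4-0>s5; s4-1>s6; s5-0>s3; s5-1>s4; s6-0>s5; s6-1>s6

Because acceptance depends on a position counted from the end, the machine has to buffer the most recent 2 symbols. Make each state the string of the last up-to-2 symbols read; on input `x` shift the window left and append `x`. Accept when the buffered window has length 2 and begins with `0`.
A 7-state machine:
        0   1  
>  s0   s1  s2 
   s1   s3  s4 
   s2   s5  s6 
 * s3   s3  s4 
 * s4   s5  s6 
   s5   s3  s4 
   s6   s5  s6 
(> = start, * = accepting)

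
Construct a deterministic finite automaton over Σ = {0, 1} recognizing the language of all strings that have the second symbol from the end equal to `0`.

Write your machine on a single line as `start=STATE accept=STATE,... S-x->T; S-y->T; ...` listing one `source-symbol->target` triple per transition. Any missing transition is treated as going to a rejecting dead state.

A DFA must remember the last 2 symbols (since which symbol is second-to-last isn't known until the input ends). Use one state per possible window of the last ≤2 symbols; accept from those whose window starts with `0`.
7 states suffice.
       0  1 
>  A   B  C 
   B   D  E 
   C   F  G 
 * D   D  E 
 * E   F  G 
   F   D  E 
   G   F  G 
(> = start, * = accepting)

start=A; accept=D,E; A-0->B; A-1->C; B-0->D; B-1->E; C-0->F; C-1->G; D-0->D; D-1->E; E-0->F; E-1->G; F-0->D; F-1->E; G-0->F; G-1->G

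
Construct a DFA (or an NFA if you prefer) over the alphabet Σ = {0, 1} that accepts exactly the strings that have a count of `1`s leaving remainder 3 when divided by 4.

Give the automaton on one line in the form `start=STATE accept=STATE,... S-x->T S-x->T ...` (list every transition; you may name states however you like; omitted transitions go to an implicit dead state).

Keep the running count of `1`s modulo 4: each `1` advances along the cycle S0 → S1 → S2 → S3 → S0 while other symbols loop. Accept at S3.
        0   1  
>  S0   S0  S1 
   S1   S1  S2 
   S2   S2  S3 
 * S3   S3  S0 
(> = start, * = accepting)

start=S0 accept=S3 S0-0->S0 S0-1->S1 S1-0->S1 S1-1->S2 S2-0->S2 S2-1->S3 S3-0->S3 S3-1->S0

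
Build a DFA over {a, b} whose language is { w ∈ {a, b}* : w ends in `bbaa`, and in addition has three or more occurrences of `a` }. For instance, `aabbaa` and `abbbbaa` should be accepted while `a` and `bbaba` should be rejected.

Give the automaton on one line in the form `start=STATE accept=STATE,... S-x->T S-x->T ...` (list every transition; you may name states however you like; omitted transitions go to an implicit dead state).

start=S0 accept=S18,S21 S0-a->S1 S0-b->S2 S1-a->S3 S1-b->S4 S2-a->S1 S2-b->S5 S3-a->S6 S3-b->S7 S4-a->S3 S4-b->S8 S5-a->S9 S5-b->S5 S6-a->S10 S6-b->S11 S7-a->S6 S7-b->S12 S8-a->S13 S8-b->S8 S9-a->S14 S9-b->S4 S10-a->S10 S10-b->S15 S11-a->S10 S11-b->S16 S12-a->S17 S12-b->S12 S13-a->S18 S13-b->S7 S14-a->S6 S14-b->S7 S15-a->S10 S15-b->S19 S16-a->S20 S16-b->S16 S17-a->S21 S17-b->S11 S18-a->S10 S18-b->S11 S19-a->S20 S19-b->S19 S20-a->S21 S20-b->S15 S21-a->S10 S21-b->S15

Build one automaton per condition and run them in lockstep. One (5 states) tracks how much of the suffix `bbaa` has currently been matched; the other (5 states) tracks the count of `a`s, saturating at 4. Each combined state is a pair, one component from each; accept when both components accept.
          a    b  
>  S0     S1   S2 
   S1     S3   S4 
   S2     S1   S5 
   S3     S6   S7 
   S4     S3   S8 
   S5     S9   S5 
   S6    S10  S11 
   S7     S6  S12 
   S8    S13   S8 
   S9    S14   S4 
   S10   S10  S15 
   S11   S10  S16 
   S12   S17  S12 
   S13   S18   S7 
   S14    S6   S7 
   S15   S10  S19 
   S16   S20  S16 
   S17   S21  S11 
 * S18   S10  S11 
   S19   S20  S19 
   S20   S21  S15 
 * S21   S10  S15 
(> = start, * = accepting)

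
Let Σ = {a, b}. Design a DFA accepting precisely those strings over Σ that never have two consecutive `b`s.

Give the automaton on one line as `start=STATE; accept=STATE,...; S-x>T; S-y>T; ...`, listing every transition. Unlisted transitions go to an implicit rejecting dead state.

This is the complement of 'contains `bb`'. Use the same substring-matching states — q0 through q2 holding how much of `bb` has just been matched — but flip the accepting set: everything except the trap q2 accepts.
With 3 states:
        a   b  
>* q0   q0  q1 
 * q1   q0  q2 
   q2   q2  q2 
(> = start, * = accepting)

start=q0; accept=q0,q1; q0-a>q0; q0-b>q1; q1-a>q0; q1-b>q2; q2-a>q2; q2-b>q2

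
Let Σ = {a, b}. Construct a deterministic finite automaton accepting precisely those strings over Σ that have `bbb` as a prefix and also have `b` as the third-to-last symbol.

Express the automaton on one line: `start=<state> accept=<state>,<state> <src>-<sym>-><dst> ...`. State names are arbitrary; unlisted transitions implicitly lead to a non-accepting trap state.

start=s0 accept=s14,s16,s17,s18 s0-a->s1 s0-b->s2 s1-a->s3 s1-b->s4 s2-a->s5 s2-b->s6 s3-a->s7 s3-b->s8 s4-a->s9 s4-b->s10 s5-a->s11 s5-b->s12 s6-a->s13 s6-b->s14 s7-a->s7 s7-b->s8 s8-a->s9 s8-b->s10 s9-a->s11 s9-b->s12 s10-a->s13 s10-b->s15 s11-a->s7 s11-b->s8 s12-a->s9 s12-b->s10 s13-a->s11 s13-b->s12 s14-a->s16 s14-b->s14 s15-a->s13 s15-b->s15 s16-a->s17 s16-b->s18 s17-a->s19 s17-b->s20 s18-a->s21 s18-b->s22 s19-a->s19 s19-b->s20 s20-a->s21 s20-b->s22 s21-a->s17 s21-b->s18 s22-a->s16 s22-b->s14

Handle the two conditions separately and then intersect. One (5 states) tracks whether the input so far still matches the prefix `bbb`; the other (15 states) tracks the last 3 symbols read. Each combined state is a pair, one component from each; accept when both components accept.
With 23 states:
          a    b  
>  s0     s1   s2 
   s1     s3   s4 
   s2     s5   s6 
   s3     s7   s8 
   s4     s9  s10 
   s5    s11  s12 
   s6    s13  s14 
   s7     s7   s8 
   s8     s9  s10 
   s9    s11  s12 
   s10   s13  s15 
   s11    s7   s8 
   s12    s9  s10 
   s13   s11  s12 
 * s14   s16  s14 
   s15   s13  s15 
 * s16   s17  s18 
 * s17   s19  s20 
 * s18   s21  s22 
   s19   s19  s20 
   s20   s21  s22 
   s21   s17  s18 
   s22   s16  s14 
(> = start, * = accepting)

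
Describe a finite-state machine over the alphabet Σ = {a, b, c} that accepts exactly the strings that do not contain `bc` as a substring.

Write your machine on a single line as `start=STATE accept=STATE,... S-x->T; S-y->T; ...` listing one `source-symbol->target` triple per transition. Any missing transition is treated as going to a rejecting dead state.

start=q0; accept=q0,q1; q0-a->q0; q0-b->q1; q0-c->q0; q1-a->q0; q1-b->q1; q1-c->q2; q2-a->q2; q2-b->q2; q2-c->q2

Track partial matches of the forbidden pattern `bc`. State q2 is a dead state reached once `bc` has occurred; every other state accepts. q0 means no part of `bc` is currently matched.
With 3 states:
        a   b   c  
>* q0   q0  q1  q0 
 * q1   q0  q1  q2 
   q2   q2  q2  q2 
(> = start, * = accepting)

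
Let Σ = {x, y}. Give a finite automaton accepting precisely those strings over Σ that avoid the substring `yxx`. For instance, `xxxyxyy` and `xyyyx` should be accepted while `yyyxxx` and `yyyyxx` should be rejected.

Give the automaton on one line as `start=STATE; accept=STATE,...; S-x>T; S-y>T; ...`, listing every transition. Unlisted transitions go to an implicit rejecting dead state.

start=A; accept=A,B,C; A-x>A; A-y>B; B-x>C; B-y>B; C-x>D; C-y>B; D-x>D; D-y>D

Track partial matches of the forbidden pattern `yxx`. State D is a dead state reached once `yxx` has occurred; every other state accepts. A means no part of `yxx` is currently matched.
A 4-state machine:
       x  y 
>* A   A  B 
 * B   C  B 
 * C   D  B 
   D   D  D 
(> = start, * = accepting)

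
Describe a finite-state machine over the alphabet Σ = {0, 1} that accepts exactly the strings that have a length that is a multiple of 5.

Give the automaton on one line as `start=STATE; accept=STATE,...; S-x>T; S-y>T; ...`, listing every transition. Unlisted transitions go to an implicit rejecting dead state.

Count input length modulo 5: every symbol advances one step around the cycle A → B → C → D → E → A. Accept at A.
A 5-state machine:
       0  1 
>* A   B  B 
   B   C  C 
   C   D  D 
   D   E  E 
   E   A  A 
(> = start, * = accepting)

start=A; accept=A; A-0>B; A-1>B; B-0>C; B-1>C; C-0>D; C-1>D; D-0>E; D-1>E; E-0>A; E-1>A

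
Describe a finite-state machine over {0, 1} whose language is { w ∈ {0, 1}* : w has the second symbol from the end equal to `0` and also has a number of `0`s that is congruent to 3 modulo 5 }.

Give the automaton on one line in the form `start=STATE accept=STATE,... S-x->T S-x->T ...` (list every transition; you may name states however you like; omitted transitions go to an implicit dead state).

Handle the two conditions separately and then intersect. One (7 states) tracks the last 2 symbols read; the other (5 states) tracks the count of `0`s modulo 5. Each combined state is a pair, one component from each; accept when both components accept.
With 23 states:
          0    1  
>  s0     s1   s2 
   s1     s3   s4 
   s2     s5   s6 
   s3     s7   s8 
   s4     s9  s10 
   s5     s3   s4 
   s6     s5   s6 
 * s7    s11  s12 
   s8    s13  s14 
   s9     s7   s8 
   s10    s9  s10 
   s11   s15  s16 
 * s12   s17  s18 
   s13   s11  s12 
   s14   s13  s14 
   s15   s19  s20 
   s16   s21  s22 
   s17   s15  s16 
   s18   s17  s18 
   s19    s3   s4 
   s20    s5   s6 
   s21   s19  s20 
   s22   s21  s22 
(> = start, * = accepting)

start=s0 accept=s7,s12 s0-0->s1 s0-1->s2 s1-0->s3 s1-1->s4 s2-0->s5 s2-1->s6 s3-0->s7 s3-1->s8 s4-0->s9 s4-1->s10 s5-0->s3 s5-1->s4 s6-0->s5 s6-1->s6 s7-0->s11 s7-1->s12 s8-0->s13 s8-1->s14 s9-0->s7 s9-1->s8 s10-0->s9 s10-1->s10 s11-0->s15 s11-1->s16 s12-0->s17 s12-1->s18 s13-0->s11 s13-1->s12 s14-0->s13 s14-1->s14 s15-0->s19 s15-1->s20 s16-0->s21 s16-1->s22 s17-0->s15 s17-1->s16 s18-0->s17 s18-1->s18 s19-0->s3 s19-1->s4 s20-0->s5 s20-1->s6 s21-0->s19 s21-1->s20 s22-0->s21 s22-1->s22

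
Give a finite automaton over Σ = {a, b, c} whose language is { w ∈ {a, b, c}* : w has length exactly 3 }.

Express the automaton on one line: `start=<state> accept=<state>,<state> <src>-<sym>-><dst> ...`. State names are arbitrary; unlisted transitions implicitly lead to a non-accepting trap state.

Count input length up to 4: every symbol moves from s0 toward s4, which means 'more than 3' and absorbs. Accept from {s3}.
        a   b   c  
>  s0   s1  s1  s1 
   s1   s2  s2  s2 
   s2   s3  s3  s3 
 * s3   s4  s4  s4 
   s4   s4  s4  s4 
(> = start, * = accepting)

start=s0 accept=s3 s0-a->s1 s0-b->s1 s0-c->s1 s1-a->s2 s1-b->s2 s1-c->s2 s2-a->s3 s2-b->s3 s2-c->s3 s3-a->s4 s3-b->s4 s3-c->s4 s4-a->s4 s4-b->s4 s4-c->s4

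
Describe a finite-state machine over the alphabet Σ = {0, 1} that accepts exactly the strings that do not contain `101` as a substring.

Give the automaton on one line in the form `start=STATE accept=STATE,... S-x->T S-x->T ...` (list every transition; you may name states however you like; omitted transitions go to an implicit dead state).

Track partial matches of the forbidden pattern `101`. State S3 is a dead state reached once `101` has occurred; every other state accepts. S0 means no part of `101` is currently matched.
        0   1  
>* S0   S0  S1 
 * S1   S2  S1 
 * S2   S0  S3 
   S3   S3  S3 
(> = start, * = accepting)

start=S0 accept=S0,S1,S2 S0-0->S0 S0-1->S1 S1-0->S2 S1-1->S1 S2-0->S0 S2-1->S3 S3-0->S3 S3-1->S3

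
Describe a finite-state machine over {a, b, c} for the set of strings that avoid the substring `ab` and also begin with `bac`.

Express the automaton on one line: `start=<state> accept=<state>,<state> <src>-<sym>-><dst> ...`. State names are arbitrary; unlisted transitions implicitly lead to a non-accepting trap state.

start=q0 accept=q6,q7 q0-a->q1 q0-b->q2 q0-c->q3 q1-a->q1 q1-b->q4 q1-c->q3 q2-a->q5 q2-b->q3 q2-c->q3 q3-a->q1 q3-b->q3 q3-c->q3 q4-a->q4 q4-b->q4 q4-c->q4 q5-a->q1 q5-b->q4 q5-c->q6 q6-a->q7 q6-b->q6 q6-c->q6 q7-a->q7 q7-b->q8 q7-c->q6 q8-a->q8 q8-b->q8 q8-c->q8

Build one automaton per condition and run them in lockstep. The first has 3 states tracking partial matches of the forbidden pattern `ab`; the second has 5 states tracking whether the input so far still matches the prefix `bac`. A product state is a pair (one from each), accepting exactly when both do.
        a   b   c  
>  q0   q1  q2  q3 
   q1   q1  q4  q3 
   q2   q5  q3  q3 
   q3   q1  q3  q3 
   q4   q4  q4  q4 
   q5   q1  q4  q6 
 * q6   q7  q6  q6 
 * q7   q7  q8  q6 
   q8   q8  q8  q8 
(> = start, * = accepting)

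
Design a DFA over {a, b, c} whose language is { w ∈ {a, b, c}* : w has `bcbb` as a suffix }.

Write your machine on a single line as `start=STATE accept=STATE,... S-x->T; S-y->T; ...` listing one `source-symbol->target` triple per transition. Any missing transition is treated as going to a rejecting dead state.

start=S0; accept=S4; S0-a->S0; S0-b->S1; S0-c->S0; S1-a->S0; S1-b->S1; S1-c->S2; S2-a->S0; S2-b->S3; S2-c->S0; S3-a->S0; S3-b->S4; S3-c->S2; S4-a->S0; S4-b->S1; S4-c->S2

Let each state record the length of the longest suffix of the input read so far that is also a prefix of `bcbb`. S1 means the last symbol is `b`; S2 means the last 2 symbols are `bc`; S3 means the last 3 symbols are `bcb`; S4 means the last 4 symbols are `bcbb`. Accept only at S4, where the string currently ends in `bcbb`.
A 5-state machine:
        a   b   c  
>  S0   S0  S1  S0 
   S1   S0  S1  S2 
   S2   S0  S3  S0 
   S3   S0  S4  S2 
 * S4   S0  S1  S2 
(> = start, * = accepting)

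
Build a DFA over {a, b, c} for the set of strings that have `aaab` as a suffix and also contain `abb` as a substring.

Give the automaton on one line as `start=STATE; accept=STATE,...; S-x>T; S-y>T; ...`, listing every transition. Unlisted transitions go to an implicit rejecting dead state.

start=q0; accept=q10; q0-a>q1; q0-b>q0; q0-c>q0; q1-a>q2; q1-b>q3; q1-c>q0; q2-a>q4; q2-b>q3; q2-c>q0; q3-a>q1; q3-b>q5; q3-c>q0; q4-a>q4; q4-b>q6; q4-c>q0; q5-a>q7; q5-b>q5; q5-c>q5; q6-a>q1; q6-b>q5; q6-c>q0; q7-a>q8; q7-b>q5; q7-c>q5; q8-a>q9; q8-b>q5; q8-c>q5; q9-a>q9; q9-b>q10; q9-c>q5; q10-a>q7; q10-b>q5; q10-c>q5

Build one automaton per condition and run them in lockstep. One (5 states) tracks how much of the suffix `aaab` has currently been matched; the other (4 states) tracks whether and how much of `abb` has been seen. Each combined state is a pair, one component from each; accept when both components accept.
          a    b    c  
>  q0     q1   q0   q0 
   q1     q2   q3   q0 
   q2     q4   q3   q0 
   q3     q1   q5   q0 
   q4     q4   q6   q0 
   q5     q7   q5   q5 
   q6     q1   q5   q0 
   q7     q8   q5   q5 
   q8     q9   q5   q5 
   q9     q9  q10   q5 
 * q10    q7   q5   q5 
(> = start, * = accepting)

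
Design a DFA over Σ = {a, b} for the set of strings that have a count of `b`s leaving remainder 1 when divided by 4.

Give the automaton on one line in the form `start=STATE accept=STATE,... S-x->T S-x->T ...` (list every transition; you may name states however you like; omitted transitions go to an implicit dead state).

start=S0 accept=S1 S0-a->S0 S0-b->S1 S1-a->S1 S1-b->S2 S2-a->S2 S2-b->S3 S3-a->S3 S3-b->S0

Keep the running count of `b`s modulo 4: each `b` advances along the cycle S0 → S1 → S2 → S3 → S0 while other symbols loop. Accept at S1.
With 4 states:
        a   b  
>  S0   S0  S1 
 * S1   S1  S2 
   S2   S2  S3 
   S3   S3  S0 
(> = start, * = accepting)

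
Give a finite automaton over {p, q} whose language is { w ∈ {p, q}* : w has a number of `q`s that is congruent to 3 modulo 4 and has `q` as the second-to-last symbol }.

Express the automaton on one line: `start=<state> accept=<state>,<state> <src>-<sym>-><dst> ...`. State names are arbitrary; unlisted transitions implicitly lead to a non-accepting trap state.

Handle the two conditions separately and then intersect. One (4 states) tracks the count of `q`s modulo 4; the other (7 states) tracks the last 2 symbols read. Each combined state is a pair, one component from each; accept when both components accept.
With 19 states:
          p    q  
>  s0     s1   s2 
   s1     s3   s4 
   s2     s5   s6 
   s3     s3   s4 
   s4     s5   s6 
   s5     s7   s8 
   s6     s9  s10 
   s7     s7   s8 
   s8     s9  s10 
   s9    s11  s12 
 * s10   s13  s14 
   s11   s11  s12 
   s12   s13  s14 
 * s13   s15  s16 
   s14   s17  s18 
   s15   s15  s16 
   s16   s17  s18 
   s17    s3   s4 
   s18    s5   s6 
(> = start, * = accepting)

start=s0 accept=s10,s13 s0-p->s1 s0-q->s2 s1-p->s3 s1-q->s4 s2-p->s5 s2-q->s6 s3-p->s3 s3-q->s4 s4-p->s5 s4-q->s6 s5-p->s7 s5-q->s8 s6-p->s9 s6-q->s10 s7-p->s7 s7-q->s8 s8-p->s9 s8-q->s10 s9-p->s11 s9-q->s12 s10-p->s13 s10-q->s14 s11-p->s11 s11-q->s12 s12-p->s13 s12-q->s14 s13-p->s15 s13-q->s16 s14-p->s17 s14-q->s18 s15-p->s15 s15-q->s16 s16-p->s17 s16-q->s18 s17-p->s3 s17-q->s4 s18-p->s5 s18-q->s6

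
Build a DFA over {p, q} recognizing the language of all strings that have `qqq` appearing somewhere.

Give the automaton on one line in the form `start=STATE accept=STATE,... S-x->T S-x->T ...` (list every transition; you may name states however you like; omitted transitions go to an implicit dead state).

start=s0 accept=s3 s0-p->s0 s0-q->s1 s1-p->s0 s1-q->s2 s2-p->s0 s2-q->s3 s3-p->s3 s3-q->s3

Track how much of `qqq` has been matched so far: state s0 is no progress, s3 is the absorbing accept state reached once `qqq` has occurred. Intermediate states record partial matches; on a mismatch, fall back to the longest reusable overlap.
With 4 states:
        p   q  
>  s0   s0  s1 
   s1   s0  s2 
   s2   s0  s3 
 * s3   s3  s3 
(> = start, * = accepting)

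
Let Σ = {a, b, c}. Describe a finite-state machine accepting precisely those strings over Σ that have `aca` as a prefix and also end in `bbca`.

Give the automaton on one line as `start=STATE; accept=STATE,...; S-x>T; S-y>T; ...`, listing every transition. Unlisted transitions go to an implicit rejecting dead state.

Handle the two conditions separately and then intersect. One (5 states) tracks whether the input so far still matches the prefix `aca`; the other (5 states) tracks how much of the suffix `bbca` has currently been matched. Each combined state is a pair, one component from each; accept when both components accept.
          a    b    c  
>  q0     q1   q2   q3 
   q1     q3   q2   q4 
   q2     q3   q5   q3 
   q3     q3   q2   q3 
   q4     q6   q2   q3 
   q5     q3   q5   q7 
   q6     q6   q8   q6 
   q7     q9   q2   q3 
   q8     q6  q10   q6 
   q9     q3   q2   q3 
   q10    q6  q10  q11 
   q11   q12   q8   q6 
 * q12    q6   q8   q6 
(> = start, * = accepting)

start=q0; accept=q12; q0-a>q1; q0-b>q2; q0-c>q3; q1-a>q3; q1-b>q2; q1-c>q4; q2-a>q3; q2-b>q5; q2-c>q3; q3-a>q3; q3-b>q2; q3-c>q3; q4-a>q6; q4-b>q2; q4-c>q3; q5-a>q3; q5-b>q5; q5-c>q7; q6-a>q6; q6-b>q8; q6-c>q6; q7-a>q9; q7-b>q2; q7-c>q3; q8-a>q6; q8-b>q10; q8-c>q6; q9-a>q3; q9-b>q2; q9-c>q3; q10-a>q6; q10-b>q10; q10-c>q11; q11-a>q12; q11-b>q8; q11-c>q6; q12-a>q6; q12-b>q8; q12-c>q6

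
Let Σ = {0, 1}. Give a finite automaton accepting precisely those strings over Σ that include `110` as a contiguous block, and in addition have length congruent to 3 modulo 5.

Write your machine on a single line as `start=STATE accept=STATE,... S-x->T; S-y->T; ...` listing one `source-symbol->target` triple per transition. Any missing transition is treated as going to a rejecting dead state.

Build one automaton per condition and run them in lockstep. One (4 states) tracks whether and how much of `110` has been seen; the other (5 states) tracks the input length modulo 5. Each combined state is a pair, one component from each; accept when both components accept.
20 states suffice.
       0  1 
>  A   B  C 
   B   D  E 
   C   D  F 
   D   G  H 
   E   G  I 
   F   J  I 
   G   K  L 
   H   K  M 
   I   N  M 
 * J   N  N 
   K   A  O 
   L   A  P 
   M   Q  P 
   N   Q  Q 
   O   B  R 
   P   S  R 
   Q   S  S 
   R   T  F 
   S   T  T 
   T   J  J 
(> = start, * = accepting)

start=A; accept=J; A-0->B; A-1->C; B-0->D; B-1->E; C-0->D; C-1->F; D-0->G; D-1->H; E-0->G; E-1->I; F-0->J; F-1->I; G-0->K; G-1->L; H-0->K; H-1->M; I-0->N; I-1->M; J-0->N; J-1->N; K-0->A; K-1->O; L-0->A; L-1->P; M-0->Q; M-1->P; N-0->Q; N-1->Q; O-0->B; O-1->R; P-0->S; P-1->R; Q-0->S; Q-1->S; R-0->T; R-1->F; S-0->T; S-1->T; T-0->J; T-1->J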